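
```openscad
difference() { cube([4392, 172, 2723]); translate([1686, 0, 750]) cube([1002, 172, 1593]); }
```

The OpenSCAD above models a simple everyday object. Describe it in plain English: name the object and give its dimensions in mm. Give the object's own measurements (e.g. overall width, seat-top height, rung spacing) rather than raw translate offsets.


A wall 4392 mm long (x), 172 mm thick (y), 2723 mm tall, with a rectangular window opening cut through it. The opening is 1002 mm wide and 1593 mm tall; its sill is at z = 750 mm and its near (−x) edge is 1686 mm from the wall's −x end. The opening passes through the full wall thickness.


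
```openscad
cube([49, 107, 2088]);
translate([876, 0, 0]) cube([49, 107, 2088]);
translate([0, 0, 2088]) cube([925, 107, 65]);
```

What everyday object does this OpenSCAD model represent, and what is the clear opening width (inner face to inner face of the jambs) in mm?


A door frame. The clear opening width is 827 mm.

Two 2088 mm tall posts with a header on top — a door frame. The left jamb is 49 mm wide at x = 0; the right jamb starts at x = 876. The clear opening is 876 − 49 = 827 mm.


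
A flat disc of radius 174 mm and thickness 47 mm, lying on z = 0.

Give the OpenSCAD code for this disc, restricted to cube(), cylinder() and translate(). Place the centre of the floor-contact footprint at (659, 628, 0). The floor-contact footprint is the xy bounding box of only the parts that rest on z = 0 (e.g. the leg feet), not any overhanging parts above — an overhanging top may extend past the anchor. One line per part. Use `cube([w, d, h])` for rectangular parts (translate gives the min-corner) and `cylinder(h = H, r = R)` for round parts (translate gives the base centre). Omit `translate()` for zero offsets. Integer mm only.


translate([659, 628, 0]) cylinder(h = 47, r = 174);


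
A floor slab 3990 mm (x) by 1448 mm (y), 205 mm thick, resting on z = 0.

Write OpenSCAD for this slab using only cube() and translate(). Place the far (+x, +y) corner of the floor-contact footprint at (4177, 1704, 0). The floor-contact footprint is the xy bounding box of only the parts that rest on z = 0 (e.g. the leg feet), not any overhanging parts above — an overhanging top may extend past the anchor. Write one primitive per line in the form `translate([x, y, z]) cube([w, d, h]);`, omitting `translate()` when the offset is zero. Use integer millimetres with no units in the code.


translate([187, 256, 0]) cube([3990, 1448, 205]);


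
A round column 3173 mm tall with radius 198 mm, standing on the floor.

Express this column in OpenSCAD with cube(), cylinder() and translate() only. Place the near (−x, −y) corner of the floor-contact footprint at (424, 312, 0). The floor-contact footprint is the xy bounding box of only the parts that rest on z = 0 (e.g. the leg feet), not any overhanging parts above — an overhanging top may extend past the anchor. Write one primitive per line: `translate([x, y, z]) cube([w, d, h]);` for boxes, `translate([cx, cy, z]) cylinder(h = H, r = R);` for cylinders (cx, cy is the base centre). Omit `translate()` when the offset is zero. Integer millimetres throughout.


translate([622, 510, 0]) cylinder(h = 3173, r = 198);


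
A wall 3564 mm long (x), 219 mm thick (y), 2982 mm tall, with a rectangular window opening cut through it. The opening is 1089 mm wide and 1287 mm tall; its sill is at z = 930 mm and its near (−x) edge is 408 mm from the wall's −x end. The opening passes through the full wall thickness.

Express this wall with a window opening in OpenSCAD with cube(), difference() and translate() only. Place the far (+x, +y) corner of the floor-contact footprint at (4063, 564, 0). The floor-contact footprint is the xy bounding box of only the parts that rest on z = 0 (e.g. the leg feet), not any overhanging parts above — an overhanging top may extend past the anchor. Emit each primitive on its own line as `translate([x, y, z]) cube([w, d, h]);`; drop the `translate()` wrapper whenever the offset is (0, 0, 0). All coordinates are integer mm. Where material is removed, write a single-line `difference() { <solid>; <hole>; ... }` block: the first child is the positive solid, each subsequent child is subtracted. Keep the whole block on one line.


difference() { translate([499, 345, 0]) cube([3564, 219, 2982]); translate([907, 345, 930]) cube([1089, 219, 1287]); }


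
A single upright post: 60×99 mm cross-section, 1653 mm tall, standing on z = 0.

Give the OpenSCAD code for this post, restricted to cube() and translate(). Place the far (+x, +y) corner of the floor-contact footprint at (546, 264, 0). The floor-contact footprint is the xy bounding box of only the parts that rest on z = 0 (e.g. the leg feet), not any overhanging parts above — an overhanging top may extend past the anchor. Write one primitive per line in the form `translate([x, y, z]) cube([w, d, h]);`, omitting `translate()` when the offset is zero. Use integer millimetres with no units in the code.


translate([486, 165, 0]) cube([60, 99, 1653]);


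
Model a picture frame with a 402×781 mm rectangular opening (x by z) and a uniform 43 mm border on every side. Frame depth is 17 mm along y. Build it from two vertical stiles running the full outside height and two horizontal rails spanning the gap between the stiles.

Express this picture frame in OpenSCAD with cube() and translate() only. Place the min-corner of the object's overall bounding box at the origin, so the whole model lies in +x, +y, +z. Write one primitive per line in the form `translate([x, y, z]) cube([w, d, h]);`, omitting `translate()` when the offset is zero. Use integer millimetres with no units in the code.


cube([43, 17, 867]);
translate([445, 0, 0]) cube([43, 17, 867]);
translate([43, 0, 0]) cube([402, 17, 43]);
translate([43, 0, 824]) cube([402, 17, 43]);


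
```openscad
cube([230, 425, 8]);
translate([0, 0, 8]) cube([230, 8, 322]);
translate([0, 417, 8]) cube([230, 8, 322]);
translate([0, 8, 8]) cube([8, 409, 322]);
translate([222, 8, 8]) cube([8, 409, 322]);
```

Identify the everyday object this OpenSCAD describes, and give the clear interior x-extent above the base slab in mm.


An open box. The internal width is 214 mm.

A 230×425 base slab with four walls standing on it — an open box. The base is 230 mm wide and the walls are 8 mm thick, so the internal width is 230 − 2 × 8 = 214 mm.


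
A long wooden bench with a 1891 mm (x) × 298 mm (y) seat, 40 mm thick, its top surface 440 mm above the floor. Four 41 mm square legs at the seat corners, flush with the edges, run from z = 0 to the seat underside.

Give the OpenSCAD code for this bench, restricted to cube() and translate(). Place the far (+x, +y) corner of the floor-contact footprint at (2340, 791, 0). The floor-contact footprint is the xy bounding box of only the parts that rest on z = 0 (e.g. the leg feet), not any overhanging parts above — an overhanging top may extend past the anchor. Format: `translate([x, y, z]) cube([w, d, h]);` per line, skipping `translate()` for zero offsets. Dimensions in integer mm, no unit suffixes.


translate([449, 493, 400]) cube([1891, 298, 40]);
translate([449, 493, 0]) cube([41, 41, 400]);
translate([449, 750, 0]) cube([41, 41, 400]);
translate([2299, 493, 0]) cube([41, 41, 400]);
translate([2299, 750, 0]) cube([41, 41, 400]);


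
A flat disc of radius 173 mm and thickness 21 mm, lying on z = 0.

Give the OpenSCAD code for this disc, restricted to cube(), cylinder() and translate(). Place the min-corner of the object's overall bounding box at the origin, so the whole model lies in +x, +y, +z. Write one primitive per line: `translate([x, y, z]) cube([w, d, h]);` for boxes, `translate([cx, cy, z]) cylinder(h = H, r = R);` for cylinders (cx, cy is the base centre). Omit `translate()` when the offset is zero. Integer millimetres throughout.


translate([173, 173, 0]) cylinder(h = 21, r = 173);


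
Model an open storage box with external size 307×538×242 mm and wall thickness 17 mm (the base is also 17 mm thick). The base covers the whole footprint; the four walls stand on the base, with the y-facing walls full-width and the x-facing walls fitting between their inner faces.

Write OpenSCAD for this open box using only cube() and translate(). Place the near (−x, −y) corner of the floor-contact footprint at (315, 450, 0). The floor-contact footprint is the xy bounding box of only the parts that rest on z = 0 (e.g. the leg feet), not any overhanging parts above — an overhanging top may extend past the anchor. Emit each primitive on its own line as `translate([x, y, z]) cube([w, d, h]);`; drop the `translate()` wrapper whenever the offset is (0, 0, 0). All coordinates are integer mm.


translate([315, 450, 0]) cube([307, 538, 17]);
translate([315, 450, 17]) cube([307, 17, 225]);
translate([315, 971, 17]) cube([307, 17, 225]);
translate([315, 467, 17]) cube([17, 504, 225]);
translate([605, 467, 17]) cube([17, 504, 225]);


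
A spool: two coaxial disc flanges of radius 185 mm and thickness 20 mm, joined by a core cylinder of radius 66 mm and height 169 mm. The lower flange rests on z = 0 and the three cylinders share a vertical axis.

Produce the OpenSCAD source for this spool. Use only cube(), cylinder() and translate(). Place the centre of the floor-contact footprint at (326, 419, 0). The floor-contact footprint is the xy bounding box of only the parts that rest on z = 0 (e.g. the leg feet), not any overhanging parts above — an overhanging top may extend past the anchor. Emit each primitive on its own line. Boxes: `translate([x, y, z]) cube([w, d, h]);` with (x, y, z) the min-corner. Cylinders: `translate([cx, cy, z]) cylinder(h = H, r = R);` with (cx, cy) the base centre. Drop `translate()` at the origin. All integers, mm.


translate([326, 419, 0]) cylinder(h = 20, r = 185);
translate([326, 419, 20]) cylinder(h = 169, r = 66);
translate([326, 419, 189]) cylinder(h = 20, r = 185);


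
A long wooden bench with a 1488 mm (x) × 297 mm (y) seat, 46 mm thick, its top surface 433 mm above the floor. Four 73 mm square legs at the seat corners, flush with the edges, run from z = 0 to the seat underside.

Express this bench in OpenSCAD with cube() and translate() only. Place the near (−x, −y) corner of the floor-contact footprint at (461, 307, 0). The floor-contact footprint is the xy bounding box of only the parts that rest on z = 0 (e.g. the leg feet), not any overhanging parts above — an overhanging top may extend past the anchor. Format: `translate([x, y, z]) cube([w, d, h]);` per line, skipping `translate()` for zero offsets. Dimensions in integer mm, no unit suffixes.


// leg_h = 433 − 46 = 387
translate([461, 307, 387]) cube([1488, 297, 46]);
translate([461, 307, 0]) cube([73, 73, 387]);
translate([461, 531, 0]) cube([73, 73, 387]);
translate([1876, 307, 0]) cube([73, 73, 387]);
translate([1876, 531, 0]) cube([73, 73, 387]);


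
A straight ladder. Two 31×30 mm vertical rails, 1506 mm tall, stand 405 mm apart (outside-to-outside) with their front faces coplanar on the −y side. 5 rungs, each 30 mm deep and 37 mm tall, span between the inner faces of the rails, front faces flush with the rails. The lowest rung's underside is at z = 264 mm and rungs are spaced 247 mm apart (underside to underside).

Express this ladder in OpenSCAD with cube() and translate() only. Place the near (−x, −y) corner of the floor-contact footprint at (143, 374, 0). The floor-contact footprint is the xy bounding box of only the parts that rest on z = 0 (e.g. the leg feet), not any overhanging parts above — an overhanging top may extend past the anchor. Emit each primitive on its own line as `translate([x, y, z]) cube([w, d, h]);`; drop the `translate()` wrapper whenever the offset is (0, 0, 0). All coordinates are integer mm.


translate([143, 374, 0]) cube([31, 30, 1506]);
translate([517, 374, 0]) cube([31, 30, 1506]);
translate([174, 374, 264]) cube([343, 30, 37]);
translate([174, 374, 511]) cube([343, 30, 37]);
translate([174, 374, 758]) cube([343, 30, 37]);
translate([174, 374, 1005]) cube([343, 30, 37]);
translate([174, 374, 1252]) cube([343, 30, 37]);


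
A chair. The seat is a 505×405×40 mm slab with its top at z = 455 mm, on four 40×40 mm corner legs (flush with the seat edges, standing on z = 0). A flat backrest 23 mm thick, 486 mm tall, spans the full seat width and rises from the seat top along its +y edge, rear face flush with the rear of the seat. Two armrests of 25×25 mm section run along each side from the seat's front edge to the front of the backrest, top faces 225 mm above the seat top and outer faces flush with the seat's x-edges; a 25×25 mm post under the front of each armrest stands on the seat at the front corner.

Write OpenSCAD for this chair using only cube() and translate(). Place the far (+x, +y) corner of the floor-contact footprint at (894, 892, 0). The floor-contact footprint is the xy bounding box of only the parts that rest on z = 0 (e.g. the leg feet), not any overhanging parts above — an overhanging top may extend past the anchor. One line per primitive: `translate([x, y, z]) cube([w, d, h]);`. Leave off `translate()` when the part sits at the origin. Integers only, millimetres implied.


translate([389, 487, 415]) cube([505, 405, 40]);
translate([389, 487, 0]) cube([40, 40, 415]);
translate([854, 487, 0]) cube([40, 40, 415]);
translate([389, 852, 0]) cube([40, 40, 415]);
translate([854, 852, 0]) cube([40, 40, 415]);
translate([389, 869, 455]) cube([505, 23, 486]);
translate([389, 487, 655]) cube([25, 382, 25]);
translate([869, 487, 655]) cube([25, 382, 25]);
translate([389, 487, 455]) cube([25, 25, 200]);
translate([869, 487, 455]) cube([25, 25, 200]);


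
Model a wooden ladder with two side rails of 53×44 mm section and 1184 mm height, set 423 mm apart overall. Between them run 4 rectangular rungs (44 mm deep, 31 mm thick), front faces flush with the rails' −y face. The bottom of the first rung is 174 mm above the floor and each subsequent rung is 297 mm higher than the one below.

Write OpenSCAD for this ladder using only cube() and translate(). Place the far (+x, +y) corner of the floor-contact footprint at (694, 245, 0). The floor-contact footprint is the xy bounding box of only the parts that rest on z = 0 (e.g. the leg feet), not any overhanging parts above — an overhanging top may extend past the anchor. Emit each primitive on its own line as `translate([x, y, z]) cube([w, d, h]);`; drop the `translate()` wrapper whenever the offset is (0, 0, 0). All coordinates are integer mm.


translate([271, 201, 0]) cube([53, 44, 1184]);
translate([641, 201, 0]) cube([53, 44, 1184]);
translate([324, 201, 174]) cube([317, 44, 31]);
translate([324, 201, 471]) cube([317, 44, 31]);
translate([324, 201, 768]) cube([317, 44, 31]);
translate([324, 201, 1065]) cube([317, 44, 31]);


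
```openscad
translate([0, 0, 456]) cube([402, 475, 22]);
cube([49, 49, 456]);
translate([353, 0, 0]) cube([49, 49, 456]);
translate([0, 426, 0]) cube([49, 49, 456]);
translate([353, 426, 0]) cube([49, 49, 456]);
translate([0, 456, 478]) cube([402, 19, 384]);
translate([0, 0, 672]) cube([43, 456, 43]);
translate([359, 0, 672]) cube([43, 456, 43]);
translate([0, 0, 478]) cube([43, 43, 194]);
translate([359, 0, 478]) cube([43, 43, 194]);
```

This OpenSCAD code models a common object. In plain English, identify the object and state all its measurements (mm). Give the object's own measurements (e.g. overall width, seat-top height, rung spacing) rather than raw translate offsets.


A chair. The seat is a 402×475×22 mm slab with its top at z = 478 mm, on four 49×49 mm corner legs (flush with the seat edges, standing on z = 0). A flat backrest 19 mm thick, 384 mm tall, spans the full seat width and rises from the seat top along its +y edge, rear face flush with the rear of the seat. Two armrests of 43×43 mm section run along each side from the seat's front edge to the front of the backrest, top faces 237 mm above the seat top and outer faces flush with the seat's x-edges; a 43×43 mm post under the front of each armrest stands on the seat at the front corner.


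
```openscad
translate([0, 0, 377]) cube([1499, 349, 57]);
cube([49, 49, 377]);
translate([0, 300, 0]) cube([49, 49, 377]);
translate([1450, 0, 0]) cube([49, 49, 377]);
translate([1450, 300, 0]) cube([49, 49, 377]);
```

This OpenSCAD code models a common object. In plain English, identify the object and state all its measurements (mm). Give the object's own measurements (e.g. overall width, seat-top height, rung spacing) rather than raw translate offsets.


A bench: a 1499×349 mm seat slab, 57 mm thick, top at z = 434 mm, on four 49×49 mm square legs flush with the seat corners and standing on z = 0.


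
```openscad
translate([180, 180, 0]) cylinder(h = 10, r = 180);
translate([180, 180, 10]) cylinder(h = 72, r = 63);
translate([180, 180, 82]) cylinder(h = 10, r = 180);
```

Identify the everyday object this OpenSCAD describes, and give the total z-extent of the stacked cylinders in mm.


A spool. The overall height is 92 mm.

Three coaxial cylinders, large–small–large — a spool. Two 10 mm flanges and a 72 mm core give 10 + 72 + 10 = 92 mm.


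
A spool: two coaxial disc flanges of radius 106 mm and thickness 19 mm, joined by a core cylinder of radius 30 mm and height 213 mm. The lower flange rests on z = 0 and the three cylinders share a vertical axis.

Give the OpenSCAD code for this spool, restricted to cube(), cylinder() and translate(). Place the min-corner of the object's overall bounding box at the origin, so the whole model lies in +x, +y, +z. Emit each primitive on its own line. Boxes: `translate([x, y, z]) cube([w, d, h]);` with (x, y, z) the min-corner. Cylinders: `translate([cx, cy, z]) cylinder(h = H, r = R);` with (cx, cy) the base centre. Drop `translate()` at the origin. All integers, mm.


translate([106, 106, 0]) cylinder(h = 19, r = 106);
translate([106, 106, 19]) cylinder(h = 213, r = 30);
translate([106, 106, 232]) cylinder(h = 19, r = 106);


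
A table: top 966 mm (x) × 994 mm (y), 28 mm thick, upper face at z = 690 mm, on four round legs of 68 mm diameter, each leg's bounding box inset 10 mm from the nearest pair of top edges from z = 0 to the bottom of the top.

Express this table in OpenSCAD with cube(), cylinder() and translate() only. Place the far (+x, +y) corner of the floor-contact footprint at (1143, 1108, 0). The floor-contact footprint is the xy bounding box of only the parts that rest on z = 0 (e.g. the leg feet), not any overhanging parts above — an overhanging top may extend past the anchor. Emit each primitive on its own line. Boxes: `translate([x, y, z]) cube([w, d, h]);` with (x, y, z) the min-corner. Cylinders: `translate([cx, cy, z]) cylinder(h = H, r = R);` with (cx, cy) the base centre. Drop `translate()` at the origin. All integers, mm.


// leg_h = 690 - 28 = 662
translate([187, 124, 662]) cube([966, 994, 28]);
translate([231, 168, 0]) cylinder(h = 662, r = 34);
translate([1109, 168, 0]) cylinder(h = 662, r = 34);
translate([231, 1074, 0]) cylinder(h = 662, r = 34);
translate([1109, 1074, 0]) cylinder(h = 662, r = 34);


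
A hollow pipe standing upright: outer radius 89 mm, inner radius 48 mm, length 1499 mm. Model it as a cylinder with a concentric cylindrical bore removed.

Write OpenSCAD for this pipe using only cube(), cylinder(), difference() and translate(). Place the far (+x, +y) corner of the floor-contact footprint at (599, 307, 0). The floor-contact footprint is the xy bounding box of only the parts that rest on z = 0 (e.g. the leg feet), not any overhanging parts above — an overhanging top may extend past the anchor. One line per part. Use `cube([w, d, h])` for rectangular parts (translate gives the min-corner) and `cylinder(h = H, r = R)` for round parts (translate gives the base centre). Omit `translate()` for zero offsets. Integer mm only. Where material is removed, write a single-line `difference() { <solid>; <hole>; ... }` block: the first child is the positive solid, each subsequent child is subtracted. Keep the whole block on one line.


difference() { translate([510, 218, 0]) cylinder(h = 1499, r = 89); translate([510, 218, 0]) cylinder(h = 1499, r = 48); }


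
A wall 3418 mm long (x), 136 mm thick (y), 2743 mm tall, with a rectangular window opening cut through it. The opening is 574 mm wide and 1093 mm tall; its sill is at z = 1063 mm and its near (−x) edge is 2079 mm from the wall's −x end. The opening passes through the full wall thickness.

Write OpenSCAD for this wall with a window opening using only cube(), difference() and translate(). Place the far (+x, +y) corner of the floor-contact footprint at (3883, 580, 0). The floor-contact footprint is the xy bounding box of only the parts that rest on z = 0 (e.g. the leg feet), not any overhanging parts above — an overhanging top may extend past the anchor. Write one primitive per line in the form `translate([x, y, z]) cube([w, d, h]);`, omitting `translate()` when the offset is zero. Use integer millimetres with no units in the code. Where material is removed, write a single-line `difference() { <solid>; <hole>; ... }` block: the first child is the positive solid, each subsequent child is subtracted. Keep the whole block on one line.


difference() { translate([465, 444, 0]) cube([3418, 136, 2743]); translate([2544, 444, 1063]) cube([574, 136, 1093]); }


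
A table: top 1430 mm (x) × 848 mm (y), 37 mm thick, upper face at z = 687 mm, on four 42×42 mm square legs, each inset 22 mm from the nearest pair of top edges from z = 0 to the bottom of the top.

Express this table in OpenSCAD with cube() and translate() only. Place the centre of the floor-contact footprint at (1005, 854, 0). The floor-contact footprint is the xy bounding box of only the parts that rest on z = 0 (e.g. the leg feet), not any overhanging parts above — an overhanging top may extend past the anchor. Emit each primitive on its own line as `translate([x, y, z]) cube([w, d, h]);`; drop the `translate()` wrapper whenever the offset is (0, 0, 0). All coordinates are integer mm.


translate([290, 430, 650]) cube([1430, 848, 37]);
translate([312, 452, 0]) cube([42, 42, 650]);
translate([1656, 452, 0]) cube([42, 42, 650]);
translate([312, 1214, 0]) cube([42, 42, 650]);
translate([1656, 1214, 0]) cube([42, 42, 650]);


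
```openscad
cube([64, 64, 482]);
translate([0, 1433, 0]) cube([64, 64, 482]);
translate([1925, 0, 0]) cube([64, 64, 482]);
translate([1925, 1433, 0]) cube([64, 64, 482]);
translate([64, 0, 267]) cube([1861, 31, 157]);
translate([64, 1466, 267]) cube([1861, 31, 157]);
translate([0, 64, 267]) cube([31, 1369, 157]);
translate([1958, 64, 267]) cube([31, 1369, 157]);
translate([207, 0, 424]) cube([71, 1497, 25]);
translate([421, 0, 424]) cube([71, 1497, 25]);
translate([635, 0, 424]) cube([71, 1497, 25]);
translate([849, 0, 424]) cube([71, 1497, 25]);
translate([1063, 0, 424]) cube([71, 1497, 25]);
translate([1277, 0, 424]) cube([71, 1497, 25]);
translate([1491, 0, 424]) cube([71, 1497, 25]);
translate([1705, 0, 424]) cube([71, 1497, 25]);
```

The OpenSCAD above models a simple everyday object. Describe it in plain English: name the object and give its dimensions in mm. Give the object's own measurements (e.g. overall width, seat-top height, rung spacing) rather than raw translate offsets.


A bed frame 1989 mm long (x) by 1497 mm wide (y). Four 64×64 mm corner posts, 482 mm tall, at the corners of the footprint. Four rails of 31 mm thickness and 157 mm height run between adjacent posts with their undersides at z = 267 mm, their outer faces flush with the outside of the frame (the two x-running rails run between the posts' inner faces; the two y-running rails run between the posts' inner faces). 8 slats, each 71 mm wide (x) and 25 mm thick, lie across the top of the two x-running rails, running the full 1497 mm width of the frame in y; along x they sit between the end posts with a 143 mm gap after the −x posts and between neighbouring slats, leaving 149 mm before the +x posts.


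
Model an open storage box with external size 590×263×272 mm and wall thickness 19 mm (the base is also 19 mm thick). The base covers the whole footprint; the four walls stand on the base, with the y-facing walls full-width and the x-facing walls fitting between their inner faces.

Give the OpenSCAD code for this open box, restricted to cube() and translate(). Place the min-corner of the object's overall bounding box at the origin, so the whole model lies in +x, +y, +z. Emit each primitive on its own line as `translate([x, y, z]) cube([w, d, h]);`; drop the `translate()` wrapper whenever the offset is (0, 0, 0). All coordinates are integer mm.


cube([590, 263, 19]);
translate([0, 0, 19]) cube([590, 19, 253]);
translate([0, 244, 19]) cube([590, 19, 253]);
translate([0, 19, 19]) cube([19, 225, 253]);
translate([571, 19, 19]) cube([19, 225, 253]);


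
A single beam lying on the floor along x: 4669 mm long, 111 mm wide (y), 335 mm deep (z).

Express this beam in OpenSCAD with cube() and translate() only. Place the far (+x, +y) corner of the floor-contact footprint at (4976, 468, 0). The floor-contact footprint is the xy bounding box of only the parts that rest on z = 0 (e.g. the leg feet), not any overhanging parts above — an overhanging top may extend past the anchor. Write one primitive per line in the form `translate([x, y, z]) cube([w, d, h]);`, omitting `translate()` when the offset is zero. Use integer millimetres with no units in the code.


translate([307, 357, 0]) cube([4669, 111, 335]);


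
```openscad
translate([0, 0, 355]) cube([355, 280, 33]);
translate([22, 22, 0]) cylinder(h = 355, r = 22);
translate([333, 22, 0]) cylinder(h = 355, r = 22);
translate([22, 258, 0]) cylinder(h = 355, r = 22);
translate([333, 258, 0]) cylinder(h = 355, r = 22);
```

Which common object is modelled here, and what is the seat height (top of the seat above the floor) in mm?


A stool. The seat height is 388 mm.

A 355×280×33 slab at z = 355 on four corner cylinders — a stool. The seat top is 355 + 33 = 388 mm.


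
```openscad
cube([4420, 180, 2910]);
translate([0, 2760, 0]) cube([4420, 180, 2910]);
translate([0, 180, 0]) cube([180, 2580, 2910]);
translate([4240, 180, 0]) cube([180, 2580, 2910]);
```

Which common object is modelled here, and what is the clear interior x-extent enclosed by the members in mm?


A house (or room) frame. The interior width is 4060 mm.

Four 2910 mm walls enclosing a rectangle with no floor or roof — a room or house frame. Outside width is 4420 mm and wall thickness is 180 mm, so the interior width is 4420 − 2 × 180 = 4060 mm.


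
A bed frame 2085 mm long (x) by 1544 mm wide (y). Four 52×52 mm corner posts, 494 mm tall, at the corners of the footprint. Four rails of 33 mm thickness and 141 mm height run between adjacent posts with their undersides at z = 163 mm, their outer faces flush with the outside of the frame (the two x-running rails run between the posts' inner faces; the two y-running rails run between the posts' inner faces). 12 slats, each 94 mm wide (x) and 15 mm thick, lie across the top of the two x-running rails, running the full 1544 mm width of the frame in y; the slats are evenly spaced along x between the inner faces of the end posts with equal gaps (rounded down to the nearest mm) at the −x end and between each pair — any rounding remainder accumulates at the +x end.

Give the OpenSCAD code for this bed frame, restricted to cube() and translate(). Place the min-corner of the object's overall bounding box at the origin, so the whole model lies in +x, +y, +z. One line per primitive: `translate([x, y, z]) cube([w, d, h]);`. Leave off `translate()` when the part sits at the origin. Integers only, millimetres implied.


cube([52, 52, 494]);
translate([0, 1492, 0]) cube([52, 52, 494]);
translate([2033, 0, 0]) cube([52, 52, 494]);
translate([2033, 1492, 0]) cube([52, 52, 494]);
translate([52, 0, 163]) cube([1981, 33, 141]);
translate([52, 1511, 163]) cube([1981, 33, 141]);
translate([0, 52, 163]) cube([33, 1440, 141]);
translate([2052, 52, 163]) cube([33, 1440, 141]);
translate([117, 0, 304]) cube([94, 1544, 15]);
translate([276, 0, 304]) cube([94, 1544, 15]);
translate([435, 0, 304]) cube([94, 1544, 15]);
translate([594, 0, 304]) cube([94, 1544, 15]);
translate([753, 0, 304]) cube([94, 1544, 15]);
translate([912, 0, 304]) cube([94, 1544, 15]);
translate([1071, 0, 304]) cube([94, 1544, 15]);
translate([1230, 0, 304]) cube([94, 1544, 15]);
translate([1389, 0, 304]) cube([94, 1544, 15]);
translate([1548, 0, 304]) cube([94, 1544, 15]);
translate([1707, 0, 304]) cube([94, 1544, 15]);
translate([1866, 0, 304]) cube([94, 1544, 15]);


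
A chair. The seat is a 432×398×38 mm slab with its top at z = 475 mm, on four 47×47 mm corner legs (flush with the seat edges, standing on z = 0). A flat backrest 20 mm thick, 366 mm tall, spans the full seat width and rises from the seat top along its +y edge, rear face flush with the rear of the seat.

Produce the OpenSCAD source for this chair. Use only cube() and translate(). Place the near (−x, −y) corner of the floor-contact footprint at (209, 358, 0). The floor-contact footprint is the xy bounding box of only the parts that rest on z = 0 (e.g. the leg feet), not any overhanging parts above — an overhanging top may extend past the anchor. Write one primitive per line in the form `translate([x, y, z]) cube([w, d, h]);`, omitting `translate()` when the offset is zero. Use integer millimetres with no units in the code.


translate([209, 358, 437]) cube([432, 398, 38]);
translate([209, 358, 0]) cube([47, 47, 437]);
translate([594, 358, 0]) cube([47, 47, 437]);
translate([209, 709, 0]) cube([47, 47, 437]);
translate([594, 709, 0]) cube([47, 47, 437]);
translate([209, 736, 475]) cube([432, 20, 366]);


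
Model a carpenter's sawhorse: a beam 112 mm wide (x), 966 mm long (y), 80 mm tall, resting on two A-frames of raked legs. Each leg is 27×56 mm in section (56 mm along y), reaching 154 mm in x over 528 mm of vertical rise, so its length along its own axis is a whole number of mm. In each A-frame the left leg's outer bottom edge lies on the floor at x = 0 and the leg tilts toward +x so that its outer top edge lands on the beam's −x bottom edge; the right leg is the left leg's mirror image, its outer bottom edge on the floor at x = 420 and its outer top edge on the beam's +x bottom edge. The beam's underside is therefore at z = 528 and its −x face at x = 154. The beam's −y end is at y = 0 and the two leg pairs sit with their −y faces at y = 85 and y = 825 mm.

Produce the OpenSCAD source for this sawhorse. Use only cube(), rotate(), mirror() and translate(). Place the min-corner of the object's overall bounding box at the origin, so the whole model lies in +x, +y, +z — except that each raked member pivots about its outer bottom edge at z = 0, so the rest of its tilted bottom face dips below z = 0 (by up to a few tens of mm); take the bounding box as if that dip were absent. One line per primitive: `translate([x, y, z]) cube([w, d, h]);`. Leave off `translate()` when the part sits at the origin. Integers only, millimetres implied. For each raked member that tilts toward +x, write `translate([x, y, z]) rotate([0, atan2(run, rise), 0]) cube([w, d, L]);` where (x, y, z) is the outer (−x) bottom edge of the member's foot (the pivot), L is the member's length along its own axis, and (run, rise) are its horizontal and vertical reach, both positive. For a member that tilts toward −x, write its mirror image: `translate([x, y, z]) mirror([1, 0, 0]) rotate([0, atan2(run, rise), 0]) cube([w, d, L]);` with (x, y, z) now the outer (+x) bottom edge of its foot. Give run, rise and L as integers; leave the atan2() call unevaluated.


translate([154, 0, 528]) cube([112, 966, 80]);
translate([0, 85, 0]) rotate([0, atan2(154, 528), 0]) cube([27, 56, 550]);
translate([420, 85, 0]) mirror([1, 0, 0]) rotate([0, atan2(154, 528), 0]) cube([27, 56, 550]);
translate([0, 825, 0]) rotate([0, atan2(154, 528), 0]) cube([27, 56, 550]);
translate([420, 825, 0]) mirror([1, 0, 0]) rotate([0, atan2(154, 528), 0]) cube([27, 56, 550]);


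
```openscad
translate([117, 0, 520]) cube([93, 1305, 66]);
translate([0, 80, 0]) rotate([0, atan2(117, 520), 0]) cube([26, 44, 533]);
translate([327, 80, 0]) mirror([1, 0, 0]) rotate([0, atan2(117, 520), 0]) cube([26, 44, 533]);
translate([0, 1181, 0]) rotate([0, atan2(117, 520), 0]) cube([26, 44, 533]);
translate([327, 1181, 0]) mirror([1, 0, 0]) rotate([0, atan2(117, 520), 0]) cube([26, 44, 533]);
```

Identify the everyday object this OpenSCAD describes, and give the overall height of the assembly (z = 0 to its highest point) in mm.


A sawhorse. The overall height is 586 mm.

A beam across two mirrored pairs of raked legs — a sawhorse. The beam's underside is at z = 520 (matching the legs' vertical rise in atan2(117, 520)) and the beam is 66 mm tall, so its top is at 520 + 66 = 586 mm. The raked legs top out at the beam's underside, so that is the highest point.


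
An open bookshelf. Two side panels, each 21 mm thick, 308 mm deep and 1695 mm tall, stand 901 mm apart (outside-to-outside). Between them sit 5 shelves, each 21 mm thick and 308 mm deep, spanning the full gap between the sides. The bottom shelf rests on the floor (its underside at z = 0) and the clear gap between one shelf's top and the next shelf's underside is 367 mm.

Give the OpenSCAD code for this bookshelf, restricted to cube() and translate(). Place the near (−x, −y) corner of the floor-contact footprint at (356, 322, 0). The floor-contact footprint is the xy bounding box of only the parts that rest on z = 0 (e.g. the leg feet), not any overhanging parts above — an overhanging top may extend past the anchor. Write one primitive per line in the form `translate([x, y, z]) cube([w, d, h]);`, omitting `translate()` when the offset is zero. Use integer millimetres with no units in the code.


translate([356, 322, 0]) cube([21, 308, 1695]);
translate([1236, 322, 0]) cube([21, 308, 1695]);
translate([377, 322, 0]) cube([859, 308, 21]);
translate([377, 322, 388]) cube([859, 308, 21]);
translate([377, 322, 776]) cube([859, 308, 21]);
translate([377, 322, 1164]) cube([859, 308, 21]);
translate([377, 322, 1552]) cube([859, 308, 21]);


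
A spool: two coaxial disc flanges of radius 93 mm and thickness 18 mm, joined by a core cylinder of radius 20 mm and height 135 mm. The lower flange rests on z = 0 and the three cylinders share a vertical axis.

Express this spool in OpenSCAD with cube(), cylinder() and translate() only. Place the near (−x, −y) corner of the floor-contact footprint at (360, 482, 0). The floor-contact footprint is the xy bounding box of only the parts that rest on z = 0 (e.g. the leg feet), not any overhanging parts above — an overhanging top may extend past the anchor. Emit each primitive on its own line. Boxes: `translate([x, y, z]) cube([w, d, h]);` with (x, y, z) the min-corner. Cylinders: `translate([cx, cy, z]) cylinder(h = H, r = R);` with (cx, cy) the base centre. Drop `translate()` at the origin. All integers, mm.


translate([453, 575, 0]) cylinder(h = 18, r = 93);
translate([453, 575, 18]) cylinder(h = 135, r = 20);
translate([453, 575, 153]) cylinder(h = 18, r = 93);


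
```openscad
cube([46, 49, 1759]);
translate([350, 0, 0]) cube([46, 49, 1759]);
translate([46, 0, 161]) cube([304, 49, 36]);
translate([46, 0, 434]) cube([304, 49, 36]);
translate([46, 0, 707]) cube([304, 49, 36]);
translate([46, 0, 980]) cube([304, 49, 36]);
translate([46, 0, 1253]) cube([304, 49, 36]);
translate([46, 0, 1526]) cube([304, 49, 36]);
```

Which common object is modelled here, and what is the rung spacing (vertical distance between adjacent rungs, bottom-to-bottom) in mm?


A ladder. The rung spacing is 273 mm.

Two tall 46×49 posts with 6 short bars between them — a ladder. Adjacent rungs sit at z = 161 and z = 434, so the spacing is 434 − 161 = 273 mm.


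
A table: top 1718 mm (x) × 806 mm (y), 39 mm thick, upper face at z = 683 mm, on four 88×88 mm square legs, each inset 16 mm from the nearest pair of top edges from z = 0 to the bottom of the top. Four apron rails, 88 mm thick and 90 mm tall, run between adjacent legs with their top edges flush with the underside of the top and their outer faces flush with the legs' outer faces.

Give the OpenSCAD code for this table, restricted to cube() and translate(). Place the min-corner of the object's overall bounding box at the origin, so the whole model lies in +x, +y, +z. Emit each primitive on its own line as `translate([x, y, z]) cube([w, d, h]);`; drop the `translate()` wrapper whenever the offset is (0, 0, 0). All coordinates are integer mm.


translate([0, 0, 644]) cube([1718, 806, 39]);
translate([16, 16, 0]) cube([88, 88, 644]);
translate([1614, 16, 0]) cube([88, 88, 644]);
translate([16, 702, 0]) cube([88, 88, 644]);
translate([1614, 702, 0]) cube([88, 88, 644]);
translate([104, 16, 554]) cube([1510, 88, 90]);
translate([104, 702, 554]) cube([1510, 88, 90]);
translate([16, 104, 554]) cube([88, 598, 90]);
translate([1614, 104, 554]) cube([88, 598, 90]);


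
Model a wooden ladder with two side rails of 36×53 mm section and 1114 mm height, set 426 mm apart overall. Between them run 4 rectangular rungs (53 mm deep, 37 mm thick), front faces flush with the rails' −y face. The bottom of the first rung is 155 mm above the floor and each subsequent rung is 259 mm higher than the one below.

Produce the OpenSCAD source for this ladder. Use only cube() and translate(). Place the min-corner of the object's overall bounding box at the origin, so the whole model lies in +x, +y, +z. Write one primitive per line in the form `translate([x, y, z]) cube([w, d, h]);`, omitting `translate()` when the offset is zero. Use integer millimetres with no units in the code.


cube([36, 53, 1114]);
translate([390, 0, 0]) cube([36, 53, 1114]);
translate([36, 0, 155]) cube([354, 53, 37]);
translate([36, 0, 414]) cube([354, 53, 37]);
translate([36, 0, 673]) cube([354, 53, 37]);
translate([36, 0, 932]) cube([354, 53, 37]);


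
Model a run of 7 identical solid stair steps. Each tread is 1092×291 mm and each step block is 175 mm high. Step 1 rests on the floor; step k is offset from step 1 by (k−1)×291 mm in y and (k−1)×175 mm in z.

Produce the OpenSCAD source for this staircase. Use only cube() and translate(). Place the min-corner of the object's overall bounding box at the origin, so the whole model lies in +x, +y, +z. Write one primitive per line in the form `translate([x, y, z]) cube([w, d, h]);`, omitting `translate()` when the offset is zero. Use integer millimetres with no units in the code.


cube([1092, 291, 175]);
translate([0, 291, 175]) cube([1092, 291, 175]);
translate([0, 582, 350]) cube([1092, 291, 175]);
translate([0, 873, 525]) cube([1092, 291, 175]);
translate([0, 1164, 700]) cube([1092, 291, 175]);
translate([0, 1455, 875]) cube([1092, 291, 175]);
translate([0, 1746, 1050]) cube([1092, 291, 175]);


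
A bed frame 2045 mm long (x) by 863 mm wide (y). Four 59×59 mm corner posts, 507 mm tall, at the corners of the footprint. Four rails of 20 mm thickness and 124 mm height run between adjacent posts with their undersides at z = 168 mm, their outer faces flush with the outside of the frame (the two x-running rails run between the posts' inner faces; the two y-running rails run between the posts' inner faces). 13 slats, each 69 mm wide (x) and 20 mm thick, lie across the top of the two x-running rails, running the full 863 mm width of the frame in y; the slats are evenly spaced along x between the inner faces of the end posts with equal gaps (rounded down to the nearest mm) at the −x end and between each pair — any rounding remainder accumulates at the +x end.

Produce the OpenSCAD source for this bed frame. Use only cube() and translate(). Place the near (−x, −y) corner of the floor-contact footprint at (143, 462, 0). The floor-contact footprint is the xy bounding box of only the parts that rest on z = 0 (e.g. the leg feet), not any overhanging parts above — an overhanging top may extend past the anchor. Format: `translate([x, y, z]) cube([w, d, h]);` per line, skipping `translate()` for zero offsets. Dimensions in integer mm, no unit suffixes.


translate([143, 462, 0]) cube([59, 59, 507]);
translate([143, 1266, 0]) cube([59, 59, 507]);
translate([2129, 462, 0]) cube([59, 59, 507]);
translate([2129, 1266, 0]) cube([59, 59, 507]);
translate([202, 462, 168]) cube([1927, 20, 124]);
translate([202, 1305, 168]) cube([1927, 20, 124]);
translate([143, 521, 168]) cube([20, 745, 124]);
translate([2168, 521, 168]) cube([20, 745, 124]);
translate([275, 462, 292]) cube([69, 863, 20]);
translate([417, 462, 292]) cube([69, 863, 20]);
translate([559, 462, 292]) cube([69, 863, 20]);
translate([701, 462, 292]) cube([69, 863, 20]);
translate([843, 462, 292]) cube([69, 863, 20]);
translate([985, 462, 292]) cube([69, 863, 20]);
translate([1127, 462, 292]) cube([69, 863, 20]);
translate([1269, 462, 292]) cube([69, 863, 20]);
translate([1411, 462, 292]) cube([69, 863, 20]);
translate([1553, 462, 292]) cube([69, 863, 20]);
translate([1695, 462, 292]) cube([69, 863, 20]);
translate([1837, 462, 292]) cube([69, 863, 20]);
translate([1979, 462, 292]) cube([69, 863, 20]);
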